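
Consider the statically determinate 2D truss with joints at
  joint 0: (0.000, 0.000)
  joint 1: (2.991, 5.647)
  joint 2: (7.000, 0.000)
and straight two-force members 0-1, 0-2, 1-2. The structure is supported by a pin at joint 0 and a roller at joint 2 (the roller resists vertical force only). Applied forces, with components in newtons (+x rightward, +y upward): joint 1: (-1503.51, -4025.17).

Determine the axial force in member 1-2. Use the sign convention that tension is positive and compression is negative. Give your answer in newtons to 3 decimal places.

N=3 nodes, M=3 members, R=3 reactions → 2N=6, M+R=6
member 0 (0-1): L=6.3902, (cx,cy)=(0.4681,0.8837)
member 1 (0-2): L=7.0000, (cx,cy)=(1.0000,0.0000)
member 2 (1-2): L=6.9254, (cx,cy)=(0.5789,-0.8154)
solve A·x = −loads:
  F[0-1] = -3981.2030 N (compression)
  F[0-2] = +359.9330 N (tension)
  F[1-2] = -621.7679 N (compression)
  Rx@0 = +1503.5100 N
  Ry@0 = +3518.1754 N
  Ry@2 = +506.9946 N

-621.768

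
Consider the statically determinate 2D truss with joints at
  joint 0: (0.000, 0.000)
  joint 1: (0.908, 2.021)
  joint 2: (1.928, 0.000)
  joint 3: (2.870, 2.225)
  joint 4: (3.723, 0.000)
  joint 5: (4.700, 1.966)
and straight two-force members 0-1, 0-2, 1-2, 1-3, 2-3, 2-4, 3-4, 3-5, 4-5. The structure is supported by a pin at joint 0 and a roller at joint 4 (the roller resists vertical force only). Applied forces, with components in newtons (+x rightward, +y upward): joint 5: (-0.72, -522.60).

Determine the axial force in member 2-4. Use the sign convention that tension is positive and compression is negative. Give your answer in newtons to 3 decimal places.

N=6 nodes, M=9 members, R=3 reactions → 2N=12, M+R=12
member 0 (0-1): L=2.2156, (cx,cy)=(0.4098,0.9122)
member 1 (0-2): L=1.9280, (cx,cy)=(1.0000,0.0000)
member 2 (1-2): L=2.2638, (cx,cy)=(0.4506,-0.8927)
member 3 (1-3): L=1.9726, (cx,cy)=(0.9946,0.1034)
member 4 (2-3): L=2.4162, (cx,cy)=(0.3899,0.9209)
member 5 (2-4): L=1.7950, (cx,cy)=(1.0000,0.0000)
member 6 (3-4): L=2.3829, (cx,cy)=(0.3580,-0.9337)
member 7 (3-5): L=1.8482, (cx,cy)=(0.9901,-0.1401)
member 8 (4-5): L=2.1954, (cx,cy)=(0.4450,0.8955)
solve A·x = −loads:
  F[0-1] = +149.9309 N (tension)
  F[0-2] = -62.1647 N (compression)
  F[1-2] = -138.7554 N (compression)
  F[1-3] = +124.6317 N (tension)
  F[2-3] = +134.5171 N (tension)
  F[2-4] = -177.1275 N (compression)
  F[3-4] = -183.1436 N (compression)
  F[3-5] = +244.3782 N (tension)
  F[4-5] = -545.3319 N (compression)
  Rx@0 = +0.7200 N
  Ry@0 = -136.7619 N
  Ry@4 = +659.3619 N

-177.128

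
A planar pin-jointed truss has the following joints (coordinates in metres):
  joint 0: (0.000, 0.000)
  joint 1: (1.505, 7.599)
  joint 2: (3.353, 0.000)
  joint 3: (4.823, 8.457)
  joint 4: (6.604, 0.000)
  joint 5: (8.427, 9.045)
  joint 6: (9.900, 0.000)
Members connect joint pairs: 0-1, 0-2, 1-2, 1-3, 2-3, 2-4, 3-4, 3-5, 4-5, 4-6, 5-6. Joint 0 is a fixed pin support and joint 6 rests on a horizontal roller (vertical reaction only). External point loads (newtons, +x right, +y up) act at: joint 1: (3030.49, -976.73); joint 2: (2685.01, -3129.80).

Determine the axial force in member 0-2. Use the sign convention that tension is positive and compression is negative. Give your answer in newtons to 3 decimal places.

5828.765

N=7 nodes, M=11 members, R=3 reactions → 2N=14, M+R=14
member 0 (0-1): L=7.7466, (cx,cy)=(0.1943,0.9809)
member 1 (0-2): L=3.3530, (cx,cy)=(1.0000,0.0000)
member 2 (1-2): L=7.8205, (cx,cy)=(0.2363,-0.9717)
member 3 (1-3): L=3.4271, (cx,cy)=(0.9682,0.2504)
member 4 (2-3): L=8.5838, (cx,cy)=(0.1713,0.9852)
member 5 (2-4): L=3.2510, (cx,cy)=(1.0000,0.0000)
member 6 (3-4): L=8.6425, (cx,cy)=(0.2061,-0.9785)
member 7 (3-5): L=3.6517, (cx,cy)=(0.9870,0.1610)
member 8 (4-5): L=9.2269, (cx,cy)=(0.1976,0.9803)
member 9 (4-6): L=3.2960, (cx,cy)=(1.0000,0.0000)
member 10 (5-6): L=9.1642, (cx,cy)=(0.1607,-0.9870)
solve A·x = −loads:
  F[0-1] = -583.0028 N (compression)
  F[0-2] = +5828.7651 N (tension)
  F[1-2] = -1179.1203 N (compression)
  F[1-3] = -2959.3692 N (compression)
  F[2-3] = +4339.6358 N (tension)
  F[2-4] = +2121.9516 N (tension)
  F[3-4] = -3834.2207 N (compression)
  F[3-5] = -1349.4251 N (compression)
  F[4-5] = +3827.3699 N (tension)
  F[4-6] = +575.6239 N (tension)
  F[5-6] = -3581.1997 N (compression)
  Rx@0 = -5715.5000 N
  Ry@0 = +571.8945 N
  Ry@6 = +3534.6355 N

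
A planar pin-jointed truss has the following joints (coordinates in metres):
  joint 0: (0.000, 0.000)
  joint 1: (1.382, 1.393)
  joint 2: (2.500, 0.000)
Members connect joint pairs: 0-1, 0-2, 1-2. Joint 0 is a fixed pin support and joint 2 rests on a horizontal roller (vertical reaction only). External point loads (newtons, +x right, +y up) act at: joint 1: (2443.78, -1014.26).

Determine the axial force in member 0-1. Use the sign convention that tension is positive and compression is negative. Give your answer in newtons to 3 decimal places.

1279.183

N=3 nodes, M=3 members, R=3 reactions → 2N=6, M+R=6
member 0 (0-1): L=1.9622, (cx,cy)=(0.7043,0.7099)
member 1 (0-2): L=2.5000, (cx,cy)=(1.0000,0.0000)
member 2 (1-2): L=1.7862, (cx,cy)=(0.6259,-0.7799)
solve A·x = −loads:
  F[0-1] = +1279.1828 N (tension)
  F[0-2] = +1542.8538 N (tension)
  F[1-2] = -2464.9249 N (compression)
  Rx@0 = -2443.7800 N
  Ry@0 = -908.0971 N
  Ry@2 = +1922.3571 N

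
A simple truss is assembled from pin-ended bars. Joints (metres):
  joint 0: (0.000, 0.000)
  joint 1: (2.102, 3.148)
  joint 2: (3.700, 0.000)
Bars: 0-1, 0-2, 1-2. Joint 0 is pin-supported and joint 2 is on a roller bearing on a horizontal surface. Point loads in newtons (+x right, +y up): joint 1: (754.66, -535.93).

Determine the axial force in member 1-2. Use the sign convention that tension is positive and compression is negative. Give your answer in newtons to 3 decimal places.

-1061.510

N=3 nodes, M=3 members, R=3 reactions → 2N=6, M+R=6
member 0 (0-1): L=3.7853, (cx,cy)=(0.5553,0.8316)
member 1 (0-2): L=3.7000, (cx,cy)=(1.0000,0.0000)
member 2 (1-2): L=3.5304, (cx,cy)=(0.4526,-0.8917)
solve A·x = −loads:
  F[0-1] = +493.7320 N (tension)
  F[0-2] = +480.4858 N (tension)
  F[1-2] = -1061.5097 N (compression)
  Rx@0 = -754.6600 N
  Ry@0 = -410.6091 N
  Ry@2 = +946.5391 N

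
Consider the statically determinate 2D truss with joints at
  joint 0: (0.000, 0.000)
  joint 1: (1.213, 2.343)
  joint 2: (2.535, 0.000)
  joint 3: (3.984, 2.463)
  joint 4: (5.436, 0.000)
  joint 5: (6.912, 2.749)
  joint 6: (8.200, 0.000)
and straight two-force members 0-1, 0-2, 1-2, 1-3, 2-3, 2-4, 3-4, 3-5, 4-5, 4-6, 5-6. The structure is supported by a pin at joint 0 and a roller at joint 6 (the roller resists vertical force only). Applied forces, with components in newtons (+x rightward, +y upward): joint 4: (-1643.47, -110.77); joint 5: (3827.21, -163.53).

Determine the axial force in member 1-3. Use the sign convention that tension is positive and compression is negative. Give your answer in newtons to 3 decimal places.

1289.725

N=7 nodes, M=11 members, R=3 reactions → 2N=14, M+R=14
member 0 (0-1): L=2.6384, (cx,cy)=(0.4598,0.8880)
member 1 (0-2): L=2.5350, (cx,cy)=(1.0000,0.0000)
member 2 (1-2): L=2.6902, (cx,cy)=(0.4914,-0.8709)
member 3 (1-3): L=2.7736, (cx,cy)=(0.9991,0.0433)
member 4 (2-3): L=2.8576, (cx,cy)=(0.5071,0.8619)
member 5 (2-4): L=2.9010, (cx,cy)=(1.0000,0.0000)
member 6 (3-4): L=2.8591, (cx,cy)=(0.5078,-0.8614)
member 7 (3-5): L=2.9419, (cx,cy)=(0.9953,0.0972)
member 8 (4-5): L=3.1202, (cx,cy)=(0.4730,0.8810)
member 9 (4-6): L=2.7640, (cx,cy)=(1.0000,0.0000)
member 10 (5-6): L=3.0358, (cx,cy)=(0.4243,-0.9055)
solve A·x = −loads:
  F[0-1] = +1373.8295 N (tension)
  F[0-2] = +1552.1180 N (tension)
  F[1-2] = -1336.7614 N (compression)
  F[1-3] = +1289.7248 N (tension)
  F[2-3] = +1350.7544 N (tension)
  F[2-4] = +210.3012 N (tension)
  F[3-4] = -1127.5566 N (compression)
  F[3-5] = +2558.1802 N (tension)
  F[4-5] = +1228.2144 N (tension)
  F[4-6] = +700.1421 N (tension)
  F[5-6] = -1650.2140 N (compression)
  Rx@0 = -2183.7400 N
  Ry@0 = -1220.0250 N
  Ry@6 = +1494.3250 N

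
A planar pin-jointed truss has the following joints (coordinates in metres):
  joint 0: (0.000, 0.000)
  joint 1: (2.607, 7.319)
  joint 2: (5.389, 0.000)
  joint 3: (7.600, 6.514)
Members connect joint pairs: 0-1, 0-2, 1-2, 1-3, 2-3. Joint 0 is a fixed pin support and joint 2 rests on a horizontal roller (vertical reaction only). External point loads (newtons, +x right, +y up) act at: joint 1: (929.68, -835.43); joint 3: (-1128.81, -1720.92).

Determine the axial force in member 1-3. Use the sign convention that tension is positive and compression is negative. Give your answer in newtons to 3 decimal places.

-523.099

N=4 nodes, M=5 members, R=3 reactions → 2N=8, M+R=8
member 0 (0-1): L=7.7694, (cx,cy)=(0.3355,0.9420)
member 1 (0-2): L=5.3890, (cx,cy)=(1.0000,0.0000)
member 2 (1-2): L=7.8299, (cx,cy)=(0.3553,-0.9348)
member 3 (1-3): L=5.0575, (cx,cy)=(0.9873,-0.1592)
member 4 (2-3): L=6.8790, (cx,cy)=(0.3214,0.9469)
solve A·x = −loads:
  F[0-1] = +183.5980 N (tension)
  F[0-2] = -260.7354 N (compression)
  F[1-2] = -989.6993 N (compression)
  F[1-3] = -523.0985 N (compression)
  F[2-3] = -1905.2773 N (compression)
  Rx@0 = +199.1300 N
  Ry@0 = -172.9537 N
  Ry@2 = +2729.3037 N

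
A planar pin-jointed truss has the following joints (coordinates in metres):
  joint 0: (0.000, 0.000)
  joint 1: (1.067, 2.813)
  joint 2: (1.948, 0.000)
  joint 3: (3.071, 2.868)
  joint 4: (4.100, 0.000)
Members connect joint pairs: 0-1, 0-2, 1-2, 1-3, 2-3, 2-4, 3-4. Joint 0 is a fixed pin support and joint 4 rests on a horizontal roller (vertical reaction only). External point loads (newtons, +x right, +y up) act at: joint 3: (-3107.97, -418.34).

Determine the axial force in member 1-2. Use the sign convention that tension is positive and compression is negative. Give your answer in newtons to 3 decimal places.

2343.212

N=5 nodes, M=7 members, R=3 reactions → 2N=10, M+R=10
member 0 (0-1): L=3.0086, (cx,cy)=(0.3547,0.9350)
member 1 (0-2): L=1.9480, (cx,cy)=(1.0000,0.0000)
member 2 (1-2): L=2.9477, (cx,cy)=(0.2989,-0.9543)
member 3 (1-3): L=2.0048, (cx,cy)=(0.9996,0.0274)
member 4 (2-3): L=3.0800, (cx,cy)=(0.3646,0.9312)
member 5 (2-4): L=2.1520, (cx,cy)=(1.0000,0.0000)
member 6 (3-4): L=3.0470, (cx,cy)=(0.3377,-0.9413)
solve A·x = −loads:
  F[0-1] = -2437.4996 N (compression)
  F[0-2] = -2243.5005 N (compression)
  F[1-2] = +2343.2121 N (tension)
  F[1-3] = -1565.3833 N (compression)
  F[2-3] = -2401.4207 N (compression)
  F[2-4] = -667.6000 N (compression)
  F[3-4] = +1976.8546 N (tension)
  Rx@0 = +3107.9700 N
  Ry@0 = +2279.0561 N
  Ry@4 = -1860.7161 N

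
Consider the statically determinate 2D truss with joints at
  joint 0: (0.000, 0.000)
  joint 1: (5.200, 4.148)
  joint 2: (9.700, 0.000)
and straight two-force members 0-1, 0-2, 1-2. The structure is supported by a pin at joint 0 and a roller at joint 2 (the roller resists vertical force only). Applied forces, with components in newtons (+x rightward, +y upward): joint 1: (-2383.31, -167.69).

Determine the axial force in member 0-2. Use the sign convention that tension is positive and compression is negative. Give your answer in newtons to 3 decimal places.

N=3 nodes, M=3 members, R=3 reactions → 2N=6, M+R=6
member 0 (0-1): L=6.6518, (cx,cy)=(0.7817,0.6236)
member 1 (0-2): L=9.7000, (cx,cy)=(1.0000,0.0000)
member 2 (1-2): L=6.1201, (cx,cy)=(0.7353,-0.6778)
solve A·x = −loads:
  F[0-1] = -1759.1025 N (compression)
  F[0-2] = -1008.1350 N (compression)
  F[1-2] = +1371.0912 N (tension)
  Rx@0 = +2383.3100 N
  Ry@0 = +1096.9665 N
  Ry@2 = -929.2765 N

-1008.135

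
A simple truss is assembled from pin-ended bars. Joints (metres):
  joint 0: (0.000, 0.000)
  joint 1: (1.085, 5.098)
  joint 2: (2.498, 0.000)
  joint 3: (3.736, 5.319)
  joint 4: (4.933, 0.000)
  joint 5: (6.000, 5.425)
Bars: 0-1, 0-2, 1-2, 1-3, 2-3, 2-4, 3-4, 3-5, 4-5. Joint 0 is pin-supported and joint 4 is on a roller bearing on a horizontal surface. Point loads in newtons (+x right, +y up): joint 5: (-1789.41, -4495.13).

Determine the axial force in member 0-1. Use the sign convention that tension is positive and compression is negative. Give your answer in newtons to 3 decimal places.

-1017.888

N=6 nodes, M=9 members, R=3 reactions → 2N=12, M+R=12
member 0 (0-1): L=5.2122, (cx,cy)=(0.2082,0.9781)
member 1 (0-2): L=2.4980, (cx,cy)=(1.0000,0.0000)
member 2 (1-2): L=5.2902, (cx,cy)=(0.2671,-0.9637)
member 3 (1-3): L=2.6602, (cx,cy)=(0.9965,0.0831)
member 4 (2-3): L=5.4612, (cx,cy)=(0.2267,0.9740)
member 5 (2-4): L=2.4350, (cx,cy)=(1.0000,0.0000)
member 6 (3-4): L=5.4520, (cx,cy)=(0.2196,-0.9756)
member 7 (3-5): L=2.2665, (cx,cy)=(0.9989,0.0468)
member 8 (4-5): L=5.5289, (cx,cy)=(0.1930,0.9812)
solve A·x = −loads:
  F[0-1] = -1017.8884 N (compression)
  F[0-2] = -1577.5200 N (compression)
  F[1-2] = +991.8756 N (tension)
  F[1-3] = -478.4718 N (compression)
  F[2-3] = -981.3890 N (compression)
  F[2-4] = -1090.1199 N (compression)
  F[3-4] = +976.6393 N (tension)
  F[3-5] = -914.7137 N (compression)
  F[4-5] = -4537.6500 N (compression)
  Rx@0 = +1789.4100 N
  Ry@0 = +995.5900 N
  Ry@4 = +3499.5400 N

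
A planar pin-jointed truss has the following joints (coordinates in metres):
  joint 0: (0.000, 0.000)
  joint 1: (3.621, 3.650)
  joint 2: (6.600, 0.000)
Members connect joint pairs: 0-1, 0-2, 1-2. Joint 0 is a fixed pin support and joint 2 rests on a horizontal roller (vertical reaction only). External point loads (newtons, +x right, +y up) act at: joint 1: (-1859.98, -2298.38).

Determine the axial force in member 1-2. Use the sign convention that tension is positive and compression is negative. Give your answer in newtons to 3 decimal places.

N=3 nodes, M=3 members, R=3 reactions → 2N=6, M+R=6
member 0 (0-1): L=5.1414, (cx,cy)=(0.7043,0.7099)
member 1 (0-2): L=6.6000, (cx,cy)=(1.0000,0.0000)
member 2 (1-2): L=4.7114, (cx,cy)=(0.6323,-0.7747)
solve A·x = −loads:
  F[0-1] = -2910.2243 N (compression)
  F[0-2] = +189.6354 N (tension)
  F[1-2] = -299.9132 N (compression)
  Rx@0 = +1859.9800 N
  Ry@0 = +2066.0305 N
  Ry@2 = +232.3495 N

-299.913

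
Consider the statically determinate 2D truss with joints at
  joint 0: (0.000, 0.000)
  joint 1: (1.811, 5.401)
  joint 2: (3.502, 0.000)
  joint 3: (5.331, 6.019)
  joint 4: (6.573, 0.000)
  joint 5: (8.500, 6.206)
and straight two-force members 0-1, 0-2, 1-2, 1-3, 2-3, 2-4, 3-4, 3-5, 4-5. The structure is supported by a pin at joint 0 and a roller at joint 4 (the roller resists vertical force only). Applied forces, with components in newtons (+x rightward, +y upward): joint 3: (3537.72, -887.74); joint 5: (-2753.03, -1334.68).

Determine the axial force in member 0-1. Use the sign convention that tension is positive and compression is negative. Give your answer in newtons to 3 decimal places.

N=6 nodes, M=9 members, R=3 reactions → 2N=12, M+R=12
member 0 (0-1): L=5.6965, (cx,cy)=(0.3179,0.9481)
member 1 (0-2): L=3.5020, (cx,cy)=(1.0000,0.0000)
member 2 (1-2): L=5.6595, (cx,cy)=(0.2988,-0.9543)
member 3 (1-3): L=3.5738, (cx,cy)=(0.9849,0.1729)
member 4 (2-3): L=6.2908, (cx,cy)=(0.2907,0.9568)
member 5 (2-4): L=3.0710, (cx,cy)=(1.0000,0.0000)
member 6 (3-4): L=6.1458, (cx,cy)=(0.2021,-0.9794)
member 7 (3-5): L=3.1745, (cx,cy)=(0.9983,0.0589)
member 8 (4-5): L=6.4983, (cx,cy)=(0.2965,0.9550)
solve A·x = −loads:
  F[0-1] = +911.0388 N (tension)
  F[0-2] = +495.0594 N (tension)
  F[1-2] = -807.4520 N (compression)
  F[1-3] = +539.0076 N (tension)
  F[2-3] = +805.3580 N (tension)
  F[2-4] = +19.6493 N (tension)
  F[3-4] = -1931.9506 N (compression)
  F[3-5] = -2386.3972 N (compression)
  F[4-5] = -1250.3451 N (compression)
  Rx@0 = -784.6900 N
  Ry@0 = -863.7742 N
  Ry@4 = +3086.1942 N

911.039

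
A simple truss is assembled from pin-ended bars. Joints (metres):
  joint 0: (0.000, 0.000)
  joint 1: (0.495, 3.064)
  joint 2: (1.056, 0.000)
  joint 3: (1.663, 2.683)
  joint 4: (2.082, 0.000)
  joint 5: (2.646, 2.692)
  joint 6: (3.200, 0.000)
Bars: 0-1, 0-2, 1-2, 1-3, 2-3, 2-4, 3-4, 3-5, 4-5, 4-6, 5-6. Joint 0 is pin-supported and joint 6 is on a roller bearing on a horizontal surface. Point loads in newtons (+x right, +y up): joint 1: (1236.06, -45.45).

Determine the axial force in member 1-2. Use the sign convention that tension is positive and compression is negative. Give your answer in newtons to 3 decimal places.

-916.534

N=7 nodes, M=11 members, R=3 reactions → 2N=14, M+R=14
member 0 (0-1): L=3.1037, (cx,cy)=(0.1595,0.9872)
member 1 (0-2): L=1.0560, (cx,cy)=(1.0000,0.0000)
member 2 (1-2): L=3.1149, (cx,cy)=(0.1801,-0.9836)
member 3 (1-3): L=1.2286, (cx,cy)=(0.9507,-0.3101)
member 4 (2-3): L=2.7508, (cx,cy)=(0.2207,0.9754)
member 5 (2-4): L=1.0260, (cx,cy)=(1.0000,0.0000)
member 6 (3-4): L=2.7155, (cx,cy)=(0.1543,-0.9880)
member 7 (3-5): L=0.9830, (cx,cy)=(1.0000,0.0092)
member 8 (4-5): L=2.7504, (cx,cy)=(0.2051,0.9787)
member 9 (4-6): L=1.1180, (cx,cy)=(1.0000,0.0000)
member 10 (5-6): L=2.7484, (cx,cy)=(0.2016,-0.9795)
solve A·x = −loads:
  F[0-1] = +1159.9551 N (tension)
  F[0-2] = +1051.0638 N (tension)
  F[1-2] = -916.5343 N (compression)
  F[1-3] = -931.9420 N (compression)
  F[2-3] = +924.3319 N (tension)
  F[2-4] = +682.0304 N (tension)
  F[3-4] = -1209.5792 N (compression)
  F[3-5] = -495.4152 N (compression)
  F[4-5] = +1221.0409 N (tension)
  F[4-6] = +245.0108 N (tension)
  F[5-6] = -1215.5076 N (compression)
  Rx@0 = -1236.0600 N
  Ry@0 = -1145.1080 N
  Ry@6 = +1190.5580 N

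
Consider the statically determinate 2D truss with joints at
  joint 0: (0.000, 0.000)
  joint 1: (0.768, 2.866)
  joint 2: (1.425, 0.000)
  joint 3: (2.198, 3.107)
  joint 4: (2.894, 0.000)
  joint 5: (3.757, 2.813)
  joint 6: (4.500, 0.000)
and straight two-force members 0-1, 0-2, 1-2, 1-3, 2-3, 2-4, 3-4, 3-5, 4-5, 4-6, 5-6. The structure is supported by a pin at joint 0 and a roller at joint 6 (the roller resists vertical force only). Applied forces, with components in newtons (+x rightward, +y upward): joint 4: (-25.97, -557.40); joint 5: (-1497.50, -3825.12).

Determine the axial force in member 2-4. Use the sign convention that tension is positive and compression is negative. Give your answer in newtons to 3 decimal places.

-273.713

N=7 nodes, M=11 members, R=3 reactions → 2N=14, M+R=14
member 0 (0-1): L=2.9671, (cx,cy)=(0.2588,0.9659)
member 1 (0-2): L=1.4250, (cx,cy)=(1.0000,0.0000)
member 2 (1-2): L=2.9403, (cx,cy)=(0.2234,-0.9747)
member 3 (1-3): L=1.4502, (cx,cy)=(0.9861,0.1662)
member 4 (2-3): L=3.2017, (cx,cy)=(0.2414,0.9704)
member 5 (2-4): L=1.4690, (cx,cy)=(1.0000,0.0000)
member 6 (3-4): L=3.1840, (cx,cy)=(0.2186,-0.9758)
member 7 (3-5): L=1.5865, (cx,cy)=(0.9827,-0.1853)
member 8 (4-5): L=2.9424, (cx,cy)=(0.2933,0.9560)
member 9 (4-6): L=1.6060, (cx,cy)=(1.0000,0.0000)
member 10 (5-6): L=2.9095, (cx,cy)=(0.2554,-0.9668)
solve A·x = −loads:
  F[0-1] = -1828.9318 N (compression)
  F[0-2] = -1050.0745 N (compression)
  F[1-2] = +1666.2037 N (tension)
  F[1-3] = -857.6239 N (compression)
  F[2-3] = -1673.5858 N (compression)
  F[2-4] = -273.7131 N (compression)
  F[3-4] = +2142.4138 N (tension)
  F[3-5] = -1748.3566 N (compression)
  F[4-5] = -1603.7322 N (compression)
  F[4-6] = +690.9442 N (tension)
  F[5-6] = -2705.6279 N (compression)
  Rx@0 = +1523.4700 N
  Ry@0 = +1766.6036 N
  Ry@6 = +2615.9164 N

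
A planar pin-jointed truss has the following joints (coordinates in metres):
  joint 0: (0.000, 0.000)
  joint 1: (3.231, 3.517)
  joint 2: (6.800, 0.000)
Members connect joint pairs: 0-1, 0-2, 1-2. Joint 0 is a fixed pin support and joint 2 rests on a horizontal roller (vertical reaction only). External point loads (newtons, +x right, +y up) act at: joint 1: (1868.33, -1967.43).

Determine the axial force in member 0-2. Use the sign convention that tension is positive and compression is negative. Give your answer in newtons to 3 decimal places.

1929.239

N=3 nodes, M=3 members, R=3 reactions → 2N=6, M+R=6
member 0 (0-1): L=4.7758, (cx,cy)=(0.6765,0.7364)
member 1 (0-2): L=6.8000, (cx,cy)=(1.0000,0.0000)
member 2 (1-2): L=5.0107, (cx,cy)=(0.7123,-0.7019)
solve A·x = −loads:
  F[0-1] = -90.0310 N (compression)
  F[0-2] = +1929.2387 N (tension)
  F[1-2] = -2708.5525 N (compression)
  Rx@0 = -1868.3300 N
  Ry@0 = +66.3002 N
  Ry@2 = +1901.1298 N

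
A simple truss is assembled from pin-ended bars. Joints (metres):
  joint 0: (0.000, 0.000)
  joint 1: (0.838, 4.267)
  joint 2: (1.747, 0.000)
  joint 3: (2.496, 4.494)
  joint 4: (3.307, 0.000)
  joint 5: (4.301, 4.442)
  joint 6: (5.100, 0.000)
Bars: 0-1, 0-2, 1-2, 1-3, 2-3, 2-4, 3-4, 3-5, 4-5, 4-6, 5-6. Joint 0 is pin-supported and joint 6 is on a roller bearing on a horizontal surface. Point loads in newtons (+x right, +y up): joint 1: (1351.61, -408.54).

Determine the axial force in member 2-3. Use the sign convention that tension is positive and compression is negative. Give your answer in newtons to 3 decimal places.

1341.460

N=7 nodes, M=11 members, R=3 reactions → 2N=14, M+R=14
member 0 (0-1): L=4.3485, (cx,cy)=(0.1927,0.9813)
member 1 (0-2): L=1.7470, (cx,cy)=(1.0000,0.0000)
member 2 (1-2): L=4.3627, (cx,cy)=(0.2084,-0.9781)
member 3 (1-3): L=1.6735, (cx,cy)=(0.9908,0.1356)
member 4 (2-3): L=4.5560, (cx,cy)=(0.1644,0.9864)
member 5 (2-4): L=1.5600, (cx,cy)=(1.0000,0.0000)
member 6 (3-4): L=4.5666, (cx,cy)=(0.1776,-0.9841)
member 7 (3-5): L=1.8057, (cx,cy)=(0.9996,-0.0288)
member 8 (4-5): L=4.5519, (cx,cy)=(0.2184,0.9759)
member 9 (4-6): L=1.7930, (cx,cy)=(1.0000,0.0000)
member 10 (5-6): L=4.5133, (cx,cy)=(0.1770,-0.9842)
solve A·x = −loads:
  F[0-1] = +804.5158 N (tension)
  F[0-2] = +1196.5720 N (tension)
  F[1-2] = -1352.8993 N (compression)
  F[1-3] = -923.2218 N (compression)
  F[2-3] = +1341.4596 N (tension)
  F[2-4] = +694.1542 N (tension)
  F[3-4] = -1203.2615 N (compression)
  F[3-5] = -480.6613 N (compression)
  F[4-5] = +1213.4195 N (tension)
  F[4-6] = +215.4846 N (tension)
  F[5-6] = -1217.2015 N (compression)
  Rx@0 = -1351.6100 N
  Ry@0 = -789.4358 N
  Ry@6 = +1197.9758 N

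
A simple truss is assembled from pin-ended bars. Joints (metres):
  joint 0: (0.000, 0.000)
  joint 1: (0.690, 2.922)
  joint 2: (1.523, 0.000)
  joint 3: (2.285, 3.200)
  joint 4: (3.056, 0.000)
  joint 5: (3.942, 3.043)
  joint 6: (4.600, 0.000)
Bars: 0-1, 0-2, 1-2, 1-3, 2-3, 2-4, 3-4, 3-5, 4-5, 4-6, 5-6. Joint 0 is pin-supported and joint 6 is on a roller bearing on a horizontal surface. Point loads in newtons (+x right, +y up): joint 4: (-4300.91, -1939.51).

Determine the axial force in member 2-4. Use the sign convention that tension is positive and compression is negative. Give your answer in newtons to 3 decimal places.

-3836.055

N=7 nodes, M=11 members, R=3 reactions → 2N=14, M+R=14
member 0 (0-1): L=3.0024, (cx,cy)=(0.2298,0.9732)
member 1 (0-2): L=1.5230, (cx,cy)=(1.0000,0.0000)
member 2 (1-2): L=3.0384, (cx,cy)=(0.2742,-0.9617)
member 3 (1-3): L=1.6190, (cx,cy)=(0.9851,0.1717)
member 4 (2-3): L=3.2895, (cx,cy)=(0.2316,0.9728)
member 5 (2-4): L=1.5330, (cx,cy)=(1.0000,0.0000)
member 6 (3-4): L=3.2916, (cx,cy)=(0.2342,-0.9722)
member 7 (3-5): L=1.6644, (cx,cy)=(0.9955,-0.0943)
member 8 (4-5): L=3.1694, (cx,cy)=(0.2796,0.9601)
member 9 (4-6): L=1.5440, (cx,cy)=(1.0000,0.0000)
member 10 (5-6): L=3.1133, (cx,cy)=(0.2113,-0.9774)
solve A·x = −loads:
  F[0-1] = -668.9051 N (compression)
  F[0-2] = -4147.1829 N (compression)
  F[1-2] = +618.3517 N (tension)
  F[1-3] = -328.1251 N (compression)
  F[2-3] = -611.2869 N (compression)
  F[2-4] = -3836.0548 N (compression)
  F[3-4] = +731.6373 N (tension)
  F[3-5] = -639.0795 N (compression)
  F[4-5] = +1279.2288 N (tension)
  F[4-6] = +278.6195 N (tension)
  F[5-6] = -1318.2886 N (compression)
  Rx@0 = +4300.9100 N
  Ry@0 = +651.0007 N
  Ry@6 = +1288.5093 N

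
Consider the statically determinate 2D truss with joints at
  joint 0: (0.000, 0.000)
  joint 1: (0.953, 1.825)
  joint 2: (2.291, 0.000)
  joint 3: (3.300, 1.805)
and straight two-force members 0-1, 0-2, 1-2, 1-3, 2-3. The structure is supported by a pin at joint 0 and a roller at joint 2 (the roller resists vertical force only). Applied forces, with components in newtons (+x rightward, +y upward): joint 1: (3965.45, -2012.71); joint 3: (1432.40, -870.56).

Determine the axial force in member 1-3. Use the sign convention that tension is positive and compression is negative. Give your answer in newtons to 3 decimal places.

1910.017

N=4 nodes, M=5 members, R=3 reactions → 2N=8, M+R=8
member 0 (0-1): L=2.0588, (cx,cy)=(0.4629,0.8864)
member 1 (0-2): L=2.2910, (cx,cy)=(1.0000,0.0000)
member 2 (1-2): L=2.2629, (cx,cy)=(0.5913,-0.8065)
member 3 (1-3): L=2.3471, (cx,cy)=(1.0000,-0.0085)
member 4 (2-3): L=2.0679, (cx,cy)=(0.4879,0.8729)
solve A·x = −loads:
  F[0-1] = +3943.2054 N (tension)
  F[0-2] = +3572.6137 N (tension)
  F[1-2] = -6849.9596 N (compression)
  F[1-3] = +1910.0167 N (tension)
  F[2-3] = -978.6997 N (compression)
  Rx@0 = -5397.8500 N
  Ry@0 = -3495.3371 N
  Ry@2 = +6378.6071 N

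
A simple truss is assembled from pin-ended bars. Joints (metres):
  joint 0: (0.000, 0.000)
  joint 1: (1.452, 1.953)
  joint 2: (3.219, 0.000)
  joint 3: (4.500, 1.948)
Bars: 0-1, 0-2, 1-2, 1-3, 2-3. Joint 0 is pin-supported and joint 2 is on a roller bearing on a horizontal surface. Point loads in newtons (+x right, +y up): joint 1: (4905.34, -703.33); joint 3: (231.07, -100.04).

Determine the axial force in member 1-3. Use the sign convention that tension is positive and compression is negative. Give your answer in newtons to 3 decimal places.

N=4 nodes, M=5 members, R=3 reactions → 2N=8, M+R=8
member 0 (0-1): L=2.4336, (cx,cy)=(0.5966,0.8025)
member 1 (0-2): L=3.2190, (cx,cy)=(1.0000,0.0000)
member 2 (1-2): L=2.6337, (cx,cy)=(0.6709,-0.7415)
member 3 (1-3): L=3.0480, (cx,cy)=(1.0000,-0.0016)
member 4 (2-3): L=2.3315, (cx,cy)=(0.5494,0.8355)
solve A·x = −loads:
  F[0-1] = +3451.2893 N (tension)
  F[0-2] = +3077.2269 N (tension)
  F[1-2] = -4684.2013 N (compression)
  F[1-3] = +296.5366 N (tension)
  F[2-3] = -119.1500 N (compression)
  Rx@0 = -5136.4100 N
  Ry@0 = -2769.6864 N
  Ry@2 = +3573.0564 N

296.537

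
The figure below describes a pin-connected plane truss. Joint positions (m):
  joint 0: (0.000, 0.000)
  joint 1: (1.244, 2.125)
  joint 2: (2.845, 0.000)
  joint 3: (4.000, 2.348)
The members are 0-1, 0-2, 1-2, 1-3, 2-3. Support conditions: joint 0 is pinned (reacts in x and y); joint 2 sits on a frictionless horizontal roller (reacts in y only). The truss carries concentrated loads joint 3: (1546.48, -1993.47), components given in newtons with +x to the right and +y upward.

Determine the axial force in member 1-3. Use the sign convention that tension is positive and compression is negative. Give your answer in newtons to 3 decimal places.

2640.439

N=4 nodes, M=5 members, R=3 reactions → 2N=8, M+R=8
member 0 (0-1): L=2.4623, (cx,cy)=(0.5052,0.8630)
member 1 (0-2): L=2.8450, (cx,cy)=(1.0000,0.0000)
member 2 (1-2): L=2.6606, (cx,cy)=(0.6017,-0.7987)
member 3 (1-3): L=2.7650, (cx,cy)=(0.9967,0.0807)
member 4 (2-3): L=2.6167, (cx,cy)=(0.4414,0.8973)
solve A·x = −loads:
  F[0-1] = +2416.7186 N (tension)
  F[0-2] = +325.5327 N (tension)
  F[1-2] = -2344.6740 N (compression)
  F[1-3] = +2640.4388 N (tension)
  F[2-3] = -2458.9236 N (compression)
  Rx@0 = -1546.4800 N
  Ry@0 = -2085.6214 N
  Ry@2 = +4079.0914 N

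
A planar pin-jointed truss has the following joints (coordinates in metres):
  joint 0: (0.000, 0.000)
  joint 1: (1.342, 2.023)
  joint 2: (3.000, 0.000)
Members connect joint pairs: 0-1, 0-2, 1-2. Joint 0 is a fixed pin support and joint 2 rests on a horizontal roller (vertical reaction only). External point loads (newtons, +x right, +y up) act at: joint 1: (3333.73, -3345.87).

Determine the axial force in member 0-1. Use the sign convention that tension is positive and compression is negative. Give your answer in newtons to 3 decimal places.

N=3 nodes, M=3 members, R=3 reactions → 2N=6, M+R=6
member 0 (0-1): L=2.4277, (cx,cy)=(0.5528,0.8333)
member 1 (0-2): L=3.0000, (cx,cy)=(1.0000,0.0000)
member 2 (1-2): L=2.6156, (cx,cy)=(0.6339,-0.7734)
solve A·x = −loads:
  F[0-1] = +478.6835 N (tension)
  F[0-2] = +3069.1149 N (tension)
  F[1-2] = -4841.7690 N (compression)
  Rx@0 = -3333.7300 N
  Ry@0 = -398.8944 N
  Ry@2 = +3744.7644 N

478.684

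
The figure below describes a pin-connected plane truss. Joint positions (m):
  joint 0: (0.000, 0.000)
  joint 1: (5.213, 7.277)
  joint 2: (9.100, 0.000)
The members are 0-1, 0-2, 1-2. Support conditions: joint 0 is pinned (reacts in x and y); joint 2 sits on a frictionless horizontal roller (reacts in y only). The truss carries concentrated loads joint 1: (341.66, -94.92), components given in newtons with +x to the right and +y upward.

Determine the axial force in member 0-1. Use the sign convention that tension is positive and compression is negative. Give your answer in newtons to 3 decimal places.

N=3 nodes, M=3 members, R=3 reactions → 2N=6, M+R=6
member 0 (0-1): L=8.9515, (cx,cy)=(0.5824,0.8129)
member 1 (0-2): L=9.1000, (cx,cy)=(1.0000,0.0000)
member 2 (1-2): L=8.2501, (cx,cy)=(0.4711,-0.8821)
solve A·x = −loads:
  F[0-1] = +286.2119 N (tension)
  F[0-2] = +174.9823 N (tension)
  F[1-2] = -371.3955 N (compression)
  Rx@0 = -341.6600 N
  Ry@0 = -232.6710 N
  Ry@2 = +327.5910 N

286.212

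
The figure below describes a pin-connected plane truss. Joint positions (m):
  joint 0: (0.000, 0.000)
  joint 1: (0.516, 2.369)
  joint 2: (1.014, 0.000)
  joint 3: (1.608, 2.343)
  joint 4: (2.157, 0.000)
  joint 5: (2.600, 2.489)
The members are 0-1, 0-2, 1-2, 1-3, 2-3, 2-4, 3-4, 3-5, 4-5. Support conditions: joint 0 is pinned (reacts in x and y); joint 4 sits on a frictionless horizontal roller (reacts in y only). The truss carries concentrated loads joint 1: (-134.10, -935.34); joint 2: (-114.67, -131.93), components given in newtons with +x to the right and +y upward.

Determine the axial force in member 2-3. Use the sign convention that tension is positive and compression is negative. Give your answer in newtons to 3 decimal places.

141.225

N=6 nodes, M=9 members, R=3 reactions → 2N=12, M+R=12
member 0 (0-1): L=2.4245, (cx,cy)=(0.2128,0.9771)
member 1 (0-2): L=1.0140, (cx,cy)=(1.0000,0.0000)
member 2 (1-2): L=2.4208, (cx,cy)=(0.2057,-0.9786)
member 3 (1-3): L=1.0923, (cx,cy)=(0.9997,-0.0238)
member 4 (2-3): L=2.4171, (cx,cy)=(0.2457,0.9693)
member 5 (2-4): L=1.1430, (cx,cy)=(1.0000,0.0000)
member 6 (3-4): L=2.4065, (cx,cy)=(0.2281,-0.9736)
member 7 (3-5): L=1.0027, (cx,cy)=(0.9893,0.1456)
member 8 (4-5): L=2.5281, (cx,cy)=(0.1752,0.9845)
solve A·x = −loads:
  F[0-1] = -950.5535 N (compression)
  F[0-2] = -46.4699 N (compression)
  F[1-2] = -5.0726 N (compression)
  F[1-3] = -67.1756 N (compression)
  F[2-3] = +141.2249 N (tension)
  F[2-4] = +32.4510 N (tension)
  F[3-4] = -142.2442 N (compression)
  F[3-5] = +0.0000 N (tension)
  F[4-5] = +0.0000 N (tension)
  Rx@0 = +248.7700 N
  Ry@0 = +928.7769 N
  Ry@4 = +138.4931 N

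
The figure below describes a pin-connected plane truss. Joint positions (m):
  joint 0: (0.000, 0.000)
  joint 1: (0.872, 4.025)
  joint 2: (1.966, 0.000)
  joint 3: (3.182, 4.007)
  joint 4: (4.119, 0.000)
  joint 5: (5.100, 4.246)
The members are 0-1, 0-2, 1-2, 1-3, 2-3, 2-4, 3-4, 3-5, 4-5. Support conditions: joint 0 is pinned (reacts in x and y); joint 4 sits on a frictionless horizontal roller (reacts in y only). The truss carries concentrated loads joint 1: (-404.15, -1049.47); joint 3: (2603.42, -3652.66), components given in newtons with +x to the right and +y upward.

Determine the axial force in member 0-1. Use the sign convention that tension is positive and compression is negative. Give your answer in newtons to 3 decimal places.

N=6 nodes, M=9 members, R=3 reactions → 2N=12, M+R=12
member 0 (0-1): L=4.1184, (cx,cy)=(0.2117,0.9773)
member 1 (0-2): L=1.9660, (cx,cy)=(1.0000,0.0000)
member 2 (1-2): L=4.1710, (cx,cy)=(0.2623,-0.9650)
member 3 (1-3): L=2.3101, (cx,cy)=(1.0000,-0.0078)
member 4 (2-3): L=4.1874, (cx,cy)=(0.2904,0.9569)
member 5 (2-4): L=2.1530, (cx,cy)=(1.0000,0.0000)
member 6 (3-4): L=4.1151, (cx,cy)=(0.2277,-0.9737)
member 7 (3-5): L=1.9328, (cx,cy)=(0.9923,0.1237)
member 8 (4-5): L=4.3579, (cx,cy)=(0.2251,0.9743)
solve A·x = −loads:
  F[0-1] = +490.6158 N (tension)
  F[0-2] = +2095.3899 N (tension)
  F[1-2] = -1591.9066 N (compression)
  F[1-3] = +925.5923 N (tension)
  F[2-3] = +1605.3526 N (tension)
  F[2-4] = +1211.6746 N (tension)
  F[3-4] = -5321.4063 N (compression)
  F[3-5] = +0.0000 N (tension)
  F[4-5] = -0.0000 N (compression)
  Rx@0 = -2199.2700 N
  Ry@0 = -479.4923 N
  Ry@4 = +5181.6223 N

490.616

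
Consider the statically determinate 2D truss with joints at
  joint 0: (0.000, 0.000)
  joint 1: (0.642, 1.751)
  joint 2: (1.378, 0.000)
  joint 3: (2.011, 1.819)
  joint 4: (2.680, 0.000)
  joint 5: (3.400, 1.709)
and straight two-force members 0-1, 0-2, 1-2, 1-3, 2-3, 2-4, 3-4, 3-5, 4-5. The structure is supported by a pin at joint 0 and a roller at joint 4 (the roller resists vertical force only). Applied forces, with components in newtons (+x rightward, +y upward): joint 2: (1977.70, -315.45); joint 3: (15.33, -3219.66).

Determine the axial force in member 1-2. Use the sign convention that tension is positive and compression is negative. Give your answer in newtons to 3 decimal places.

N=6 nodes, M=9 members, R=3 reactions → 2N=12, M+R=12
member 0 (0-1): L=1.8650, (cx,cy)=(0.3442,0.9389)
member 1 (0-2): L=1.3780, (cx,cy)=(1.0000,0.0000)
member 2 (1-2): L=1.8994, (cx,cy)=(0.3875,-0.9219)
member 3 (1-3): L=1.3707, (cx,cy)=(0.9988,0.0496)
member 4 (2-3): L=1.9260, (cx,cy)=(0.3287,0.9444)
member 5 (2-4): L=1.3020, (cx,cy)=(1.0000,0.0000)
member 6 (3-4): L=1.9381, (cx,cy)=(0.3452,-0.9385)
member 7 (3-5): L=1.3933, (cx,cy)=(0.9969,-0.0789)
member 8 (4-5): L=1.8545, (cx,cy)=(0.3882,0.9216)
solve A·x = −loads:
  F[0-1] = -1008.1787 N (compression)
  F[0-2] = +2340.0843 N (tension)
  F[1-2] = +987.4638 N (tension)
  F[1-3] = -730.5883 N (compression)
  F[2-3] = -629.8562 N (compression)
  F[2-4] = +952.0282 N (tension)
  F[3-4] = -2758.0689 N (compression)
  F[3-5] = -0.0000 N (compression)
  F[4-5] = +0.0000 N (tension)
  Rx@0 = -1993.0300 N
  Ry@0 = +946.5609 N
  Ry@4 = +2588.5491 N

987.464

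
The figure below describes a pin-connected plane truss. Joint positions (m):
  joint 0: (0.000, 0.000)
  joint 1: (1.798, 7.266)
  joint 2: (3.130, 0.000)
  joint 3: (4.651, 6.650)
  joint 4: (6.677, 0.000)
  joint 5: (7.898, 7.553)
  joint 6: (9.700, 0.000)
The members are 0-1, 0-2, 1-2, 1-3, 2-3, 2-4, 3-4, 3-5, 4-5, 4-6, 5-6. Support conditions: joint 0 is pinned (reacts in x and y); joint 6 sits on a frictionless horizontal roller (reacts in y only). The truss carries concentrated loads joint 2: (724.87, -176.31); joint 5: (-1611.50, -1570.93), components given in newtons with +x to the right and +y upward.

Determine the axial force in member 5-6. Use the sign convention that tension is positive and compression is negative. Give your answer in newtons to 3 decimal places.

-83.453

N=7 nodes, M=11 members, R=3 reactions → 2N=14, M+R=14
member 0 (0-1): L=7.4852, (cx,cy)=(0.2402,0.9707)
member 1 (0-2): L=3.1300, (cx,cy)=(1.0000,0.0000)
member 2 (1-2): L=7.3871, (cx,cy)=(0.1803,-0.9836)
member 3 (1-3): L=2.9187, (cx,cy)=(0.9775,-0.2110)
member 4 (2-3): L=6.8217, (cx,cy)=(0.2230,0.9748)
member 5 (2-4): L=3.5470, (cx,cy)=(1.0000,0.0000)
member 6 (3-4): L=6.9518, (cx,cy)=(0.2914,-0.9566)
member 7 (3-5): L=3.3702, (cx,cy)=(0.9634,0.2679)
member 8 (4-5): L=7.6511, (cx,cy)=(0.1596,0.9872)
member 9 (4-6): L=3.0230, (cx,cy)=(1.0000,0.0000)
member 10 (5-6): L=7.7650, (cx,cy)=(0.2321,-0.9727)
solve A·x = −loads:
  F[0-1] = -1716.3168 N (compression)
  F[0-2] = -474.3557 N (compression)
  F[1-2] = +1857.8638 N (tension)
  F[1-3] = -764.4946 N (compression)
  F[2-3] = -1693.7386 N (compression)
  F[2-4] = -486.5825 N (compression)
  F[3-4] = +1134.2209 N (tension)
  F[3-5] = -1510.7065 N (compression)
  F[4-5] = -1099.0702 N (compression)
  F[4-6] = +19.3667 N (tension)
  F[5-6] = -83.4531 N (compression)
  Rx@0 = +886.6300 N
  Ry@0 = +1666.0652 N
  Ry@6 = +81.1748 N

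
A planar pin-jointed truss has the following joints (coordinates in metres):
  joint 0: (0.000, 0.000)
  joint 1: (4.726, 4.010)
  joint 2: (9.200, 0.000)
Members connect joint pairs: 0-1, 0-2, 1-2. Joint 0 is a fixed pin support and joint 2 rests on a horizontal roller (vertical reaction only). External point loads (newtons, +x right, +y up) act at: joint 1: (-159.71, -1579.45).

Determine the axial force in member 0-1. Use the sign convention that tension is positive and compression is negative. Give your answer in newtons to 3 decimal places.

N=3 nodes, M=3 members, R=3 reactions → 2N=6, M+R=6
member 0 (0-1): L=6.1980, (cx,cy)=(0.7625,0.6470)
member 1 (0-2): L=9.2000, (cx,cy)=(1.0000,0.0000)
member 2 (1-2): L=6.0081, (cx,cy)=(0.7447,-0.6674)
solve A·x = −loads:
  F[0-1] = -1294.7882 N (compression)
  F[0-2] = +827.5716 N (tension)
  F[1-2] = -1111.3320 N (compression)
  Rx@0 = +159.7100 N
  Ry@0 = +837.7061 N
  Ry@2 = +741.7439 N

-1294.788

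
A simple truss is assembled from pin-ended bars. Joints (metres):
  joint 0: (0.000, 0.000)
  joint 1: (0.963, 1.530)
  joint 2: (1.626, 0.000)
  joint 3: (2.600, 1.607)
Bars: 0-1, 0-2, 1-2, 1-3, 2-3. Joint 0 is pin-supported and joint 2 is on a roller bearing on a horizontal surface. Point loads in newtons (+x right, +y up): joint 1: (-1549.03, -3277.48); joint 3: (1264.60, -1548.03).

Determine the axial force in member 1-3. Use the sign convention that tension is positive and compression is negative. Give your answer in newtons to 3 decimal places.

2270.010

N=4 nodes, M=5 members, R=3 reactions → 2N=8, M+R=8
member 0 (0-1): L=1.8078, (cx,cy)=(0.5327,0.8463)
member 1 (0-2): L=1.6260, (cx,cy)=(1.0000,0.0000)
member 2 (1-2): L=1.6675, (cx,cy)=(0.3976,-0.9176)
member 3 (1-3): L=1.6388, (cx,cy)=(0.9989,0.0470)
member 4 (2-3): L=1.8791, (cx,cy)=(0.5183,0.8552)
solve A·x = −loads:
  F[0-1] = -728.8603 N (compression)
  F[0-2] = +103.8202 N (tension)
  F[1-2] = -2783.4572 N (compression)
  F[1-3] = +2270.0101 N (tension)
  F[2-3] = -1934.8913 N (compression)
  Rx@0 = +284.4300 N
  Ry@0 = +616.8461 N
  Ry@2 = +4208.6639 N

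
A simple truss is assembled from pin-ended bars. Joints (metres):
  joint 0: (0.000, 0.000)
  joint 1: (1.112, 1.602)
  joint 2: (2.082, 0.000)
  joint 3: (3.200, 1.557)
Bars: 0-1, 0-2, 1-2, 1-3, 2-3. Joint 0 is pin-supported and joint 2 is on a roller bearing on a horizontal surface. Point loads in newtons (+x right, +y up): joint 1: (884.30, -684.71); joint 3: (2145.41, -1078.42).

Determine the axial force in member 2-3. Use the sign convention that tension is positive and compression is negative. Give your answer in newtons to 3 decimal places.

-1251.349

N=4 nodes, M=5 members, R=3 reactions → 2N=8, M+R=8
member 0 (0-1): L=1.9501, (cx,cy)=(0.5702,0.8215)
member 1 (0-2): L=2.0820, (cx,cy)=(1.0000,0.0000)
member 2 (1-2): L=1.8728, (cx,cy)=(0.5179,-0.8554)
member 3 (1-3): L=2.0885, (cx,cy)=(0.9998,-0.0215)
member 4 (2-3): L=1.9168, (cx,cy)=(0.5833,0.8123)
solve A·x = −loads:
  F[0-1] = +3097.9511 N (tension)
  F[0-2] = +1263.1876 N (tension)
  F[1-2] = -3847.9815 N (compression)
  F[1-3] = +2875.9392 N (tension)
  F[2-3] = -1251.3490 N (compression)
  Rx@0 = -3029.7100 N
  Ry@0 = -2544.9360 N
  Ry@2 = +4308.0660 N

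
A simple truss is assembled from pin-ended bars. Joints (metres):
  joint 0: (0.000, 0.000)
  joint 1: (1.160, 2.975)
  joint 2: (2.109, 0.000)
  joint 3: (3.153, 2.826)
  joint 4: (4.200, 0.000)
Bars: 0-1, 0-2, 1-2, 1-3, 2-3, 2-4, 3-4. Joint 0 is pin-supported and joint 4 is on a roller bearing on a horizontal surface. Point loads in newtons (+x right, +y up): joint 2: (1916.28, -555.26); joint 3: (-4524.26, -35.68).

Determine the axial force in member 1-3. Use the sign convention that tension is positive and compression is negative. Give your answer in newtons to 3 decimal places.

-2424.732

N=5 nodes, M=7 members, R=3 reactions → 2N=10, M+R=10
member 0 (0-1): L=3.1932, (cx,cy)=(0.3633,0.9317)
member 1 (0-2): L=2.1090, (cx,cy)=(1.0000,0.0000)
member 2 (1-2): L=3.1227, (cx,cy)=(0.3039,-0.9527)
member 3 (1-3): L=1.9986, (cx,cy)=(0.9972,-0.0746)
member 4 (2-3): L=3.0127, (cx,cy)=(0.3465,0.9380)
member 5 (2-4): L=2.0910, (cx,cy)=(1.0000,0.0000)
member 6 (3-4): L=3.0137, (cx,cy)=(0.3474,-0.9377)
solve A·x = −loads:
  F[0-1] = -3573.6643 N (compression)
  F[0-2] = -1309.7488 N (compression)
  F[1-2] = +3684.5577 N (tension)
  F[1-3] = -2424.7315 N (compression)
  F[2-3] = -3150.2261 N (compression)
  F[2-4] = -1014.6102 N (compression)
  F[3-4] = +2920.4843 N (tension)
  Rx@0 = +2607.9800 N
  Ry@0 = +3329.5153 N
  Ry@4 = -2738.5753 N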